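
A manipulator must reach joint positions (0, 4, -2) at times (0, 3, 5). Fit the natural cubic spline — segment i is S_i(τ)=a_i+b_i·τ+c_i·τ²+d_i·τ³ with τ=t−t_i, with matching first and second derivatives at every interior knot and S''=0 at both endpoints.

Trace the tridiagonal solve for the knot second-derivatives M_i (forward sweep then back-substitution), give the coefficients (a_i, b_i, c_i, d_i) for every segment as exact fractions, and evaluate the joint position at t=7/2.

  seg 0: a=0 b=79/30 c=0 d=-13/90
  seg 1: a=4 b=-19/15 c=-13/10 d=13/60
S(7/2) = 491/160

Δ: Δ0=4/3, Δ1=-3
row 1: diag=10, rhs=-26; c'=1/5, d'=-13/5
back: M1=-13/5
M: M0=0, M1=-13/5, M2=0
seg 0: a=0, c=M0/2=0, d=(M1−M0)/(6·3)=-13/90, b=Δ0−h0·(2M0+M1)/6=79/30
seg 1: a=4, c=M1/2=-13/10, d=(M2−M1)/(6·2)=13/60, b=Δ1−h1·(2M1+M2)/6=-19/15
t_q=7/2 → seg 1, τ=1/2; S=4+-19/15·τ+-13/10·τ²+13/60·τ³=491/160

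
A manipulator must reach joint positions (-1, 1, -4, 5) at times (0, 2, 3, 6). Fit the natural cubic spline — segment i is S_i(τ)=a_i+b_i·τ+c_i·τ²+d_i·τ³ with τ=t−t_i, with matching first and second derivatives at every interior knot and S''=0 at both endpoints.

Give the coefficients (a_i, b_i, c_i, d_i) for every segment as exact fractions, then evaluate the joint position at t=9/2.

  seg 0: a=-1 b=159/47 c=0 d=-28/47
  seg 1: a=1 b=-177/47 c=-168/47 d=110/47
  seg 2: a=-4 b=-183/47 c=162/47 d=-18/47
S(9/2) = -635/188

Δ: Δ0=1, Δ1=-5, Δ2=3
row 1: diag=6, rhs=-36; c'=1/6, d'=-6
row 2: denom=8−1·1/6=47/6; d'=(48−1·-6)/(47/6)=324/47
back: M2=324/47
back: M1=-6−1/6·324/47=-336/47
M: M0=0, M1=-336/47, M2=324/47, M3=0
seg 0: a=-1, c=M0/2=0, d=(M1−M0)/(6·2)=-28/47, b=Δ0−h0·(2M0+M1)/6=159/47
seg 1: a=1, c=M1/2=-168/47, d=(M2−M1)/(6·1)=110/47, b=Δ1−h1·(2M1+M2)/6=-177/47
seg 2: a=-4, c=M2/2=162/47, d=(M3−M2)/(6·3)=-18/47, b=Δ2−h2·(2M2+M3)/6=-183/47
t_q=9/2 → seg 2, τ=3/2; S=-4+-183/47·τ+162/47·τ²+-18/47·τ³=-635/188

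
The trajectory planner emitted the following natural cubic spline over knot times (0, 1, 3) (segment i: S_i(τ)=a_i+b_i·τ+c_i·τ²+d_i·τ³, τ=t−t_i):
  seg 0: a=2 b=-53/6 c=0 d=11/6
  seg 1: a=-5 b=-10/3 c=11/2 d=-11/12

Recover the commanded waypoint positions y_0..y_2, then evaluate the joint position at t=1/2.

y_0=2 y_1=-5 y_2=3
S(1/2) = -35/16

y_0 = S_0(0) = a_0 = 2
y_1 = S_1(0) = a_1 = -5
y_2 = S_1(2) = 3
t_q=1/2 is in segment 0 (τ=1/2); S_0(τ)=-35/16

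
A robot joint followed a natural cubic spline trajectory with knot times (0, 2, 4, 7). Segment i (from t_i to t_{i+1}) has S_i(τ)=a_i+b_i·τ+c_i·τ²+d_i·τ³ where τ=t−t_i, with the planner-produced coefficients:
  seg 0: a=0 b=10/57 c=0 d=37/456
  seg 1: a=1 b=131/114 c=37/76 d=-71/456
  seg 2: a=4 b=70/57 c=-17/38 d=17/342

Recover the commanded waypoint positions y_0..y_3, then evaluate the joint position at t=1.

y_0 = S_0(0) = a_0 = 0
y_1 = S_1(0) = a_1 = 1
y_2 = S_2(0) = a_2 = 4
y_3 = S_2(3) = 5
t_q=1 is in segment 0 (τ=1); S_0(τ)=39/152

y_0=0 y_1=1 y_2=4 y_3=5
S(1) = 39/152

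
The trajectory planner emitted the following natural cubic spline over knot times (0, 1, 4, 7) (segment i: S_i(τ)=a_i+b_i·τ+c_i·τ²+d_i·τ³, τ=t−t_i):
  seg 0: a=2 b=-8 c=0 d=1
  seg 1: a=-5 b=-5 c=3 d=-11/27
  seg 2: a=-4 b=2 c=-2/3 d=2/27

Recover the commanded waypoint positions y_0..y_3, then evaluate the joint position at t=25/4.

y_0 = S_0(0) = a_0 = 2
y_1 = S_1(0) = a_1 = -5
y_2 = S_2(0) = a_2 = -4
y_3 = S_2(3) = -2
t_q=25/4 is in segment 2 (τ=9/4); S_2(τ)=-65/32

y_0=2 y_1=-5 y_2=-4 y_3=-2
S(25/4) = -65/32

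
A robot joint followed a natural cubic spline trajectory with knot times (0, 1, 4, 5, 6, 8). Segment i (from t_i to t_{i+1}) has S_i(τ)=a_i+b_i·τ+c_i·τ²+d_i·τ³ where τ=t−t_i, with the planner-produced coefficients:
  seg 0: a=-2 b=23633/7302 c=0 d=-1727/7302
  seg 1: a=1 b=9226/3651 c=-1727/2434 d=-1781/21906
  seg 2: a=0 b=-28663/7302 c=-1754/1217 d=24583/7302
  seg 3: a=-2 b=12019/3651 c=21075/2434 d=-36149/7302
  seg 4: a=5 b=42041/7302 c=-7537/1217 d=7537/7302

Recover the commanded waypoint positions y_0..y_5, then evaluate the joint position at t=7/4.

y_0 = S_0(0) = a_0 = -2
y_1 = S_1(0) = a_1 = 1
y_2 = S_2(0) = a_2 = 0
y_3 = S_3(0) = a_3 = -2
y_4 = S_4(0) = a_4 = 5
y_5 = S_4(2) = 0
t_q=7/4 is in segment 1 (τ=3/4); S_1(τ)=383493/155776

y_0=-2 y_1=1 y_2=0 y_3=-2 y_4=5 y_5=0
S(7/4) = 383493/155776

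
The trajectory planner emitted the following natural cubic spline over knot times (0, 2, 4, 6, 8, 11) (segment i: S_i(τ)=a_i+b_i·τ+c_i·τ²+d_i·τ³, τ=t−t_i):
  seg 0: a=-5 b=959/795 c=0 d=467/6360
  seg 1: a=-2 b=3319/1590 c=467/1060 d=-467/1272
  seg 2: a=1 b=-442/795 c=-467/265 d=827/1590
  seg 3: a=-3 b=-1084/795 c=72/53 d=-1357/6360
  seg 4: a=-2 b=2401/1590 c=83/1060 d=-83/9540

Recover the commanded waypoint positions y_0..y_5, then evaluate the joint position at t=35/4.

y_0=-5 y_1=-2 y_2=1 y_3=-3 y_4=-2 y_5=3
S(35/4) = -56109/67840

y_0 = S_0(0) = a_0 = -5
y_1 = S_1(0) = a_1 = -2
y_2 = S_2(0) = a_2 = 1
y_3 = S_3(0) = a_3 = -3
y_4 = S_4(0) = a_4 = -2
y_5 = S_4(3) = 3
t_q=35/4 is in segment 4 (τ=3/4); S_4(τ)=-56109/67840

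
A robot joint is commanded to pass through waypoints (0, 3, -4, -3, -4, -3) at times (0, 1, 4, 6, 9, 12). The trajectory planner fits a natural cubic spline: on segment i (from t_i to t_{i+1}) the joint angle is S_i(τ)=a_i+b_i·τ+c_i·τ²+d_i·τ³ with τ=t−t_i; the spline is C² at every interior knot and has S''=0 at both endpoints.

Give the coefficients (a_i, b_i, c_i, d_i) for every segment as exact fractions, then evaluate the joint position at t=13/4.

  seg 0: a=0 b=19447/4998 c=0 d=-4453/4998
  seg 1: a=3 b=3044/2499 c=-4453/1666 d=22327/44982
  seg 2: a=-4 b=-7085/4998 c=4484/2499 d=-348/833
  seg 3: a=-3 b=533/714 c=-1780/2499 d=587/4998
  seg 4: a=-4 b=-890/2499 c=1723/4998 d=-1723/44982
S(13/4) = -227847/106624

Δ: Δ0=3, Δ1=-7/3, Δ2=1/2, Δ3=-1/3, Δ4=1/3
row 1: diag=8, rhs=-32; c'=3/8, d'=-4
row 2: denom=10−3·3/8=71/8; d'=(17−3·-4)/(71/8)=232/71
row 3: denom=10−2·16/71=678/71; d'=(-5−2·232/71)/(678/71)=-273/226
row 4: denom=12−3·71/226=2499/226; d'=(4−3·-273/226)/(2499/226)=1723/2499
back: M4=1723/2499
back: M3=-273/226−71/226·1723/2499=-3560/2499
back: M2=232/71−16/71·-3560/2499=8968/2499
back: M1=-4−3/8·8968/2499=-4453/833
M: M0=0, M1=-4453/833, M2=8968/2499, M3=-3560/2499, M4=1723/2499, M5=0
seg 0: a=0, c=M0/2=0, d=(M1−M0)/(6·1)=-4453/4998, b=Δ0−h0·(2M0+M1)/6=19447/4998
seg 1: a=3, c=M1/2=-4453/1666, d=(M2−M1)/(6·3)=22327/44982, b=Δ1−h1·(2M1+M2)/6=3044/2499
seg 2: a=-4, c=M2/2=4484/2499, d=(M3−M2)/(6·2)=-348/833, b=Δ2−h2·(2M2+M3)/6=-7085/4998
seg 3: a=-3, c=M3/2=-1780/2499, d=(M4−M3)/(6·3)=587/4998, b=Δ3−h3·(2M3+M4)/6=533/714
seg 4: a=-4, c=M4/2=1723/4998, d=(M5−M4)/(6·3)=-1723/44982, b=Δ4−h4·(2M4+M5)/6=-890/2499
t_q=13/4 → seg 1, τ=9/4; S=3+3044/2499·τ+-4453/1666·τ²+22327/44982·τ³=-227847/106624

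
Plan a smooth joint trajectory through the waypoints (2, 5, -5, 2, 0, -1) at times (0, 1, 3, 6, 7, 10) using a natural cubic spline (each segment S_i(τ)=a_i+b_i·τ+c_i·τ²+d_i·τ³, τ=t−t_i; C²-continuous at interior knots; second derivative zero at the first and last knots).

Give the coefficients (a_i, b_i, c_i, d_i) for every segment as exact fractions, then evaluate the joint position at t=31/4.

Δ: Δ0=3, Δ1=-5, Δ2=7/3, Δ3=-2, Δ4=-1/3
row 1: diag=6, rhs=-48; c'=1/3, d'=-8
row 2: denom=10−2·1/3=28/3; d'=(44−2·-8)/(28/3)=45/7
row 3: denom=8−3·9/28=197/28; d'=(-26−3·45/7)/(197/28)=-1268/197
row 4: denom=8−1·28/197=1548/197; d'=(10−1·-1268/197)/(1548/197)=1619/774
back: M4=1619/774
back: M3=-1268/197−28/197·1619/774=-2606/387
back: M2=45/7−9/28·-2606/387=739/86
back: M1=-8−1/3·739/86=-2803/258
M: M0=0, M1=-2803/258, M2=739/86, M3=-2606/387, M4=1619/774, M5=0
seg 0: a=2, c=M0/2=0, d=(M1−M0)/(6·1)=-2803/1548, b=Δ0−h0·(2M0+M1)/6=7447/1548
seg 1: a=5, c=M1/2=-2803/516, d=(M2−M1)/(6·2)=1255/774, b=Δ1−h1·(2M1+M2)/6=-481/774
seg 2: a=-5, c=M2/2=739/172, d=(M3−M2)/(6·3)=-11863/13932, b=Δ2−h2·(2M2+M3)/6=-2239/774
seg 3: a=2, c=M3/2=-1303/387, d=(M4−M3)/(6·1)=253/172, b=Δ3−h3·(2M3+M4)/6=-161/1548
seg 4: a=0, c=M4/2=1619/1548, d=(M5−M4)/(6·3)=-1619/13932, b=Δ4−h4·(2M4+M5)/6=-1877/774
t_q=31/4 → seg 4, τ=3/4; S=0+-1877/774·τ+1619/1548·τ²+-1619/13932·τ³=-14085/11008

  seg 0: a=2 b=7447/1548 c=0 d=-2803/1548
  seg 1: a=5 b=-481/774 c=-2803/516 d=1255/774
  seg 2: a=-5 b=-2239/774 c=739/172 d=-11863/13932
  seg 3: a=2 b=-161/1548 c=-1303/387 d=253/172
  seg 4: a=0 b=-1877/774 c=1619/1548 d=-1619/13932
S(31/4) = -14085/11008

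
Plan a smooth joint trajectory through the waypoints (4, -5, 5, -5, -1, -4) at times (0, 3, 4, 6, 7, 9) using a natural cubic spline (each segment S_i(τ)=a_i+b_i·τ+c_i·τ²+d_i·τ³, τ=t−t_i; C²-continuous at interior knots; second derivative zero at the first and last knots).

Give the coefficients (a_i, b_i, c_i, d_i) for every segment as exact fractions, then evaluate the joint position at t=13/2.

  seg 0: a=4 b=-13545/1453 c=0 d=3062/4359
  seg 1: a=-5 b=14013/1453 c=9186/1453 d=-8669/1453
  seg 2: a=5 b=6378/1453 c=-16821/1453 d=19999/5812
  seg 3: a=-5 b=-909/1453 c=26355/2906 d=-12913/2906
  seg 4: a=-1 b=12153/2906 c=-6192/1453 d=1032/1453
S(13/2) = -83715/23248

Δ: Δ0=-3, Δ1=10, Δ2=-5, Δ3=4, Δ4=-3/2
row 1: diag=8, rhs=78; c'=1/8, d'=39/4
row 2: denom=6−1·1/8=47/8; d'=(-90−1·39/4)/(47/8)=-798/47
row 3: denom=6−2·16/47=250/47; d'=(54−2·-798/47)/(250/47)=2067/125
row 4: denom=6−1·47/250=1453/250; d'=(-33−1·2067/125)/(1453/250)=-12384/1453
back: M4=-12384/1453
back: M3=2067/125−47/250·-12384/1453=26355/1453
back: M2=-798/47−16/47·26355/1453=-33642/1453
back: M1=39/4−1/8·-33642/1453=18372/1453
M: M0=0, M1=18372/1453, M2=-33642/1453, M3=26355/1453, M4=-12384/1453, M5=0
seg 0: a=4, c=M0/2=0, d=(M1−M0)/(6·3)=3062/4359, b=Δ0−h0·(2M0+M1)/6=-13545/1453
seg 1: a=-5, c=M1/2=9186/1453, d=(M2−M1)/(6·1)=-8669/1453, b=Δ1−h1·(2M1+M2)/6=14013/1453
seg 2: a=5, c=M2/2=-16821/1453, d=(M3−M2)/(6·2)=19999/5812, b=Δ2−h2·(2M2+M3)/6=6378/1453
seg 3: a=-5, c=M3/2=26355/2906, d=(M4−M3)/(6·1)=-12913/2906, b=Δ3−h3·(2M3+M4)/6=-909/1453
seg 4: a=-1, c=M4/2=-6192/1453, d=(M5−M4)/(6·2)=1032/1453, b=Δ4−h4·(2M4+M5)/6=12153/2906
t_q=13/2 → seg 3, τ=1/2; S=-5+-909/1453·τ+26355/2906·τ²+-12913/2906·τ³=-83715/23248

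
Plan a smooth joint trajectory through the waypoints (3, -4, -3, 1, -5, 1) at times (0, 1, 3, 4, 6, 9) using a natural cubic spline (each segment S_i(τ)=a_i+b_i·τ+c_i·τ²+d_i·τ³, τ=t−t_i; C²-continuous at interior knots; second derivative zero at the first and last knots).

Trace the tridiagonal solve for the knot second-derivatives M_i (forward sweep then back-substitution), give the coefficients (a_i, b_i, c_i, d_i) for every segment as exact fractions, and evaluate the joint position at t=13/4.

Δ: Δ0=-7, Δ1=1/2, Δ2=4, Δ3=-3, Δ4=2
row 1: diag=6, rhs=45; c'=1/3, d'=15/2
row 2: denom=6−2·1/3=16/3; d'=(21−2·15/2)/(16/3)=9/8
row 3: denom=6−1·3/16=93/16; d'=(-42−1·9/8)/(93/16)=-230/31
row 4: denom=10−2·32/93=866/93; d'=(30−2·-230/31)/(866/93)=2085/433
back: M4=2085/433
back: M3=-230/31−32/93·2085/433=-3930/433
back: M2=9/8−3/16·-3930/433=1224/433
back: M1=15/2−1/3·1224/433=5679/866
M: M0=0, M1=5679/866, M2=1224/433, M3=-3930/433, M4=2085/433, M5=0
seg 0: a=3, c=M0/2=0, d=(M1−M0)/(6·1)=1893/1732, b=Δ0−h0·(2M0+M1)/6=-14017/1732
seg 1: a=-4, c=M1/2=5679/1732, d=(M2−M1)/(6·2)=-1077/3464, b=Δ1−h1·(2M1+M2)/6=-4169/866
seg 2: a=-3, c=M2/2=612/433, d=(M3−M2)/(6·1)=-859/433, b=Δ2−h2·(2M2+M3)/6=1979/433
seg 3: a=1, c=M3/2=-1965/433, d=(M4−M3)/(6·2)=2005/1732, b=Δ3−h3·(2M3+M4)/6=626/433
seg 4: a=-5, c=M4/2=2085/866, d=(M5−M4)/(6·3)=-695/2598, b=Δ4−h4·(2M4+M5)/6=-1219/433
t_q=13/4 → seg 2, τ=1/4; S=-3+1979/433·τ+612/433·τ²+-859/433·τ³=-49883/27712

  seg 0: a=3 b=-14017/1732 c=0 d=1893/1732
  seg 1: a=-4 b=-4169/866 c=5679/1732 d=-1077/3464
  seg 2: a=-3 b=1979/433 c=612/433 d=-859/433
  seg 3: a=1 b=626/433 c=-1965/433 d=2005/1732
  seg 4: a=-5 b=-1219/433 c=2085/866 d=-695/2598
S(13/4) = -49883/27712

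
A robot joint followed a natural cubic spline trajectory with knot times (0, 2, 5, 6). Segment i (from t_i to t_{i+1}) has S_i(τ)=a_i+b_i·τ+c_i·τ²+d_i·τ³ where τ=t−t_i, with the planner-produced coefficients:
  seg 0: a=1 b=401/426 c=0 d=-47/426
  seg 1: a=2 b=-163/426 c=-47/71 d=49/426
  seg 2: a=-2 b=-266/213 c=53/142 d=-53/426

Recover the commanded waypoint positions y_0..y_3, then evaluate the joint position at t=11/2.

y_0 = S_0(0) = a_0 = 1
y_1 = S_1(0) = a_1 = 2
y_2 = S_2(0) = a_2 = -2
y_3 = S_2(1) = -3
t_q=11/2 is in segment 2 (τ=1/2); S_2(τ)=-2893/1136

y_0=1 y_1=2 y_2=-2 y_3=-3
S(11/2) = -2893/1136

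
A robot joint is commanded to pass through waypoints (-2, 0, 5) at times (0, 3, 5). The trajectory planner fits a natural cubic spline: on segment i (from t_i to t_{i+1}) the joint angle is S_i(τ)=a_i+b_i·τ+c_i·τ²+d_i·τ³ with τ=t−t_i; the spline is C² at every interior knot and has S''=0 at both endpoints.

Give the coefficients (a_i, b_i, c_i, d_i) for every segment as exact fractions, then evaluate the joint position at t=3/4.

Δ: Δ0=2/3, Δ1=5/2
row 1: diag=10, rhs=11; c'=1/5, d'=11/10
back: M1=11/10
M: M0=0, M1=11/10, M2=0
seg 0: a=-2, c=M0/2=0, d=(M1−M0)/(6·3)=11/180, b=Δ0−h0·(2M0+M1)/6=7/60
seg 1: a=0, c=M1/2=11/20, d=(M2−M1)/(6·2)=-11/120, b=Δ1−h1·(2M1+M2)/6=53/30
t_q=3/4 → seg 0, τ=3/4; S=-2+7/60·τ+0·τ²+11/180·τ³=-483/256

  seg 0: a=-2 b=7/60 c=0 d=11/180
  seg 1: a=0 b=53/30 c=11/20 d=-11/120
S(3/4) = -483/256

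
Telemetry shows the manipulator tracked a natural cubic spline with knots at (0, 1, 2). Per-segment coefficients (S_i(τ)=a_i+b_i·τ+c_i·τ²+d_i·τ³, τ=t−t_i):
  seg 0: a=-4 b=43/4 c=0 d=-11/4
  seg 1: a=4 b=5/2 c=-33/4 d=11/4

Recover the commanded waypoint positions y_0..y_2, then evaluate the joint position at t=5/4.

y_0 = S_0(0) = a_0 = -4
y_1 = S_1(0) = a_1 = 4
y_2 = S_1(1) = 1
t_q=5/4 is in segment 1 (τ=1/4); S_1(τ)=1063/256

y_0=-4 y_1=4 y_2=1
S(5/4) = 1063/256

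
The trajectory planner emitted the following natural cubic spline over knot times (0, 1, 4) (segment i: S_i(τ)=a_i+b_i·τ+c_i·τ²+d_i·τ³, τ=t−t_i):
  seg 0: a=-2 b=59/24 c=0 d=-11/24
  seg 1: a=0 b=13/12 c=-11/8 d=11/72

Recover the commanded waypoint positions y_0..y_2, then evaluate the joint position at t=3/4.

y_0 = S_0(0) = a_0 = -2
y_1 = S_1(0) = a_1 = 0
y_2 = S_1(3) = -5
t_q=3/4 is in segment 0 (τ=3/4); S_0(τ)=-179/512

y_0=-2 y_1=0 y_2=-5
S(3/4) = -179/512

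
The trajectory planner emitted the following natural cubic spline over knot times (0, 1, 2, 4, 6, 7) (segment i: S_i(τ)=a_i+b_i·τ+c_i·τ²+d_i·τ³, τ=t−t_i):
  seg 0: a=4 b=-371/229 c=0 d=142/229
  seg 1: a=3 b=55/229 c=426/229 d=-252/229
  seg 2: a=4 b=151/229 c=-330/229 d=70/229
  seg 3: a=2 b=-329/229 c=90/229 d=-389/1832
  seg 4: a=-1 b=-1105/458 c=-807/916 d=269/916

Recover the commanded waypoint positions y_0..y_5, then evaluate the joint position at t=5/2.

y_0 = S_0(0) = a_0 = 4
y_1 = S_1(0) = a_1 = 3
y_2 = S_2(0) = a_2 = 4
y_3 = S_3(0) = a_3 = 2
y_4 = S_4(0) = a_4 = -1
y_5 = S_4(1) = -4
t_q=5/2 is in segment 2 (τ=1/2); S_2(τ)=3671/916

y_0=4 y_1=3 y_2=4 y_3=2 y_4=-1 y_5=-4
S(5/2) = 3671/916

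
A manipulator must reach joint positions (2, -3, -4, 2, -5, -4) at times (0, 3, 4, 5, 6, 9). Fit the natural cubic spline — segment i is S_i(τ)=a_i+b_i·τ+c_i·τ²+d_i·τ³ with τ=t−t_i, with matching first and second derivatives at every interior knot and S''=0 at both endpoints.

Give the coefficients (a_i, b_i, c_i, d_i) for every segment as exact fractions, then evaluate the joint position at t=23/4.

  seg 0: a=2 b=-742/897 c=0 d=-251/2691
  seg 1: a=-3 b=-3001/897 c=-251/299 d=2857/897
  seg 2: a=-4 b=4064/897 c=2606/299 d=-500/69
  seg 3: a=2 b=200/897 c=-3894/299 d=5203/897
  seg 4: a=-5 b=-7555/897 c=1309/299 d=-1309/2691
S(23/4) = -51885/19136

Δ: Δ0=-5/3, Δ1=-1, Δ2=6, Δ3=-7, Δ4=1/3
row 1: diag=8, rhs=4; c'=1/8, d'=1/2
row 2: denom=4−1·1/8=31/8; d'=(42−1·1/2)/(31/8)=332/31
row 3: denom=4−1·8/31=116/31; d'=(-78−1·332/31)/(116/31)=-1375/58
row 4: denom=8−1·31/116=897/116; d'=(44−1·-1375/58)/(897/116)=2618/299
back: M4=2618/299
back: M3=-1375/58−31/116·2618/299=-7788/299
back: M2=332/31−8/31·-7788/299=5212/299
back: M1=1/2−1/8·5212/299=-502/299
M: M0=0, M1=-502/299, M2=5212/299, M3=-7788/299, M4=2618/299, M5=0
seg 0: a=2, c=M0/2=0, d=(M1−M0)/(6·3)=-251/2691, b=Δ0−h0·(2M0+M1)/6=-742/897
seg 1: a=-3, c=M1/2=-251/299, d=(M2−M1)/(6·1)=2857/897, b=Δ1−h1·(2M1+M2)/6=-3001/897
seg 2: a=-4, c=M2/2=2606/299, d=(M3−M2)/(6·1)=-500/69, b=Δ2−h2·(2M2+M3)/6=4064/897
seg 3: a=2, c=M3/2=-3894/299, d=(M4−M3)/(6·1)=5203/897, b=Δ3−h3·(2M3+M4)/6=200/897
seg 4: a=-5, c=M4/2=1309/299, d=(M5−M4)/(6·3)=-1309/2691, b=Δ4−h4·(2M4+M5)/6=-7555/897
t_q=23/4 → seg 3, τ=3/4; S=2+200/897·τ+-3894/299·τ²+5203/897·τ³=-51885/19136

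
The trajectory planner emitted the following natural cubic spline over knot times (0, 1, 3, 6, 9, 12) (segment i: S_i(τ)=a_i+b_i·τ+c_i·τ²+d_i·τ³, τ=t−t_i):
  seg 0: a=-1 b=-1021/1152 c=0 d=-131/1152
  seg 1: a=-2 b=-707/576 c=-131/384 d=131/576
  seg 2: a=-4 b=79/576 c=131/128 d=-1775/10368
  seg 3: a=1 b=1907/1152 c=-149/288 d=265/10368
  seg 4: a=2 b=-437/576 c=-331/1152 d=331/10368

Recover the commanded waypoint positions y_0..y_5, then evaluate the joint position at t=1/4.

y_0 = S_0(0) = a_0 = -1
y_1 = S_1(0) = a_1 = -2
y_2 = S_2(0) = a_2 = -4
y_3 = S_3(0) = a_3 = 1
y_4 = S_4(0) = a_4 = 2
y_5 = S_4(3) = -2
t_q=1/4 is in segment 0 (τ=1/4); S_0(τ)=-30065/24576

y_0=-1 y_1=-2 y_2=-4 y_3=1 y_4=2 y_5=-2
S(1/4) = -30065/24576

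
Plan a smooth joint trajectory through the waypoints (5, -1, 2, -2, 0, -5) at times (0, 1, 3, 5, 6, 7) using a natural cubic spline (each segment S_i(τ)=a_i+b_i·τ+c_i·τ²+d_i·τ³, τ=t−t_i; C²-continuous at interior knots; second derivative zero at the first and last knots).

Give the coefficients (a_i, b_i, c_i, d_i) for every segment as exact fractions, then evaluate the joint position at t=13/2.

Δ: Δ0=-6, Δ1=3/2, Δ2=-2, Δ3=2, Δ4=-5
row 1: diag=6, rhs=45; c'=1/3, d'=15/2
row 2: denom=8−2·1/3=22/3; d'=(-21−2·15/2)/(22/3)=-54/11
row 3: denom=6−2·3/11=60/11; d'=(24−2·-54/11)/(60/11)=31/5
row 4: denom=4−1·11/60=229/60; d'=(-42−1·31/5)/(229/60)=-2892/229
back: M4=-2892/229
back: M3=31/5−11/60·-2892/229=1950/229
back: M2=-54/11−3/11·1950/229=-1656/229
back: M1=15/2−1/3·-1656/229=4539/458
M: M0=0, M1=4539/458, M2=-1656/229, M3=1950/229, M4=-2892/229, M5=0
seg 0: a=5, c=M0/2=0, d=(M1−M0)/(6·1)=1513/916, b=Δ0−h0·(2M0+M1)/6=-7009/916
seg 1: a=-1, c=M1/2=4539/916, d=(M2−M1)/(6·2)=-2617/1832, b=Δ1−h1·(2M1+M2)/6=-1235/458
seg 2: a=2, c=M2/2=-828/229, d=(M3−M2)/(6·2)=601/458, b=Δ2−h2·(2M2+M3)/6=-4/229
seg 3: a=-2, c=M3/2=975/229, d=(M4−M3)/(6·1)=-807/229, b=Δ3−h3·(2M3+M4)/6=290/229
seg 4: a=0, c=M4/2=-1446/229, d=(M5−M4)/(6·1)=482/229, b=Δ4−h4·(2M4+M5)/6=-181/229
t_q=13/2 → seg 4, τ=1/2; S=0+-181/229·τ+-1446/229·τ²+482/229·τ³=-1567/916

  seg 0: a=5 b=-7009/916 c=0 d=1513/916
  seg 1: a=-1 b=-1235/458 c=4539/916 d=-2617/1832
  seg 2: a=2 b=-4/229 c=-828/229 d=601/458
  seg 3: a=-2 b=290/229 c=975/229 d=-807/229
  seg 4: a=0 b=-181/229 c=-1446/229 d=482/229
S(13/2) = -1567/916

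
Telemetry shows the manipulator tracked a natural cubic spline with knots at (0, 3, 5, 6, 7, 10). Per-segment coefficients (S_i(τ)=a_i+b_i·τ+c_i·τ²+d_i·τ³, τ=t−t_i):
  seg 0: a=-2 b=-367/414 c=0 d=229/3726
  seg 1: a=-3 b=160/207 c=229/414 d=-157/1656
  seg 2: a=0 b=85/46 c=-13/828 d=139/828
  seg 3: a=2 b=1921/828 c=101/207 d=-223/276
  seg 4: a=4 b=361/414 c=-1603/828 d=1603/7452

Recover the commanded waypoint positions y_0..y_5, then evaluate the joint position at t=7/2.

y_0=-2 y_1=-3 y_2=0 y_3=2 y_4=4 y_5=-5
S(7/2) = -3661/1472

y_0 = S_0(0) = a_0 = -2
y_1 = S_1(0) = a_1 = -3
y_2 = S_2(0) = a_2 = 0
y_3 = S_3(0) = a_3 = 2
y_4 = S_4(0) = a_4 = 4
y_5 = S_4(3) = -5
t_q=7/2 is in segment 1 (τ=1/2); S_1(τ)=-3661/1472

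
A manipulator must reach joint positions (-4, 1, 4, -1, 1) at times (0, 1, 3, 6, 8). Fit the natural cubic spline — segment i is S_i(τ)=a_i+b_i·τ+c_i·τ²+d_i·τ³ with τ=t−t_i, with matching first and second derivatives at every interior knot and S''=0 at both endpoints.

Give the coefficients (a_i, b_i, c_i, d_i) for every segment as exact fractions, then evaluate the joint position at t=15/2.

Δ: Δ0=5, Δ1=3/2, Δ2=-5/3, Δ3=1
row 1: diag=6, rhs=-21; c'=1/3, d'=-7/2
row 2: denom=10−2·1/3=28/3; d'=(-19−2·-7/2)/(28/3)=-9/7
row 3: denom=10−3·9/28=253/28; d'=(16−3·-9/7)/(253/28)=556/253
back: M3=556/253
back: M2=-9/7−9/28·556/253=-504/253
back: M1=-7/2−1/3·-504/253=-1435/506
M: M0=0, M1=-1435/506, M2=-504/253, M3=556/253, M4=0
seg 0: a=-4, c=M0/2=0, d=(M1−M0)/(6·1)=-1435/3036, b=Δ0−h0·(2M0+M1)/6=16615/3036
seg 1: a=1, c=M1/2=-1435/1012, d=(M2−M1)/(6·2)=427/6072, b=Δ1−h1·(2M1+M2)/6=6155/1518
seg 2: a=4, c=M2/2=-252/253, d=(M3−M2)/(6·3)=530/2277, b=Δ2−h2·(2M2+M3)/6=-587/759
seg 3: a=-1, c=M3/2=278/253, d=(M4−M3)/(6·2)=-139/759, b=Δ3−h3·(2M3+M4)/6=-353/759
t_q=15/2 → seg 3, τ=3/2; S=-1+-353/759·τ+278/253·τ²+-139/759·τ³=317/2024

  seg 0: a=-4 b=16615/3036 c=0 d=-1435/3036
  seg 1: a=1 b=6155/1518 c=-1435/1012 d=427/6072
  seg 2: a=4 b=-587/759 c=-252/253 d=530/2277
  seg 3: a=-1 b=-353/759 c=278/253 d=-139/759
S(15/2) = 317/2024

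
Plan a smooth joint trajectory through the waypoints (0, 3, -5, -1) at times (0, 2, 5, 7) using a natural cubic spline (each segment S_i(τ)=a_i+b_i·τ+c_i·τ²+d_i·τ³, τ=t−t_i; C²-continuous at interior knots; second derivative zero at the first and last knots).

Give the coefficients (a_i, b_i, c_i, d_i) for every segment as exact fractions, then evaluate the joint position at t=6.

  seg 0: a=0 b=1487/546 c=0 d=-167/546
  seg 1: a=3 b=-517/546 c=-167/91 d=53/126
  seg 2: a=-5 b=-164/273 c=355/182 d=-355/1092
S(6) = -1447/364

Δ: Δ0=3/2, Δ1=-8/3, Δ2=2
row 1: diag=10, rhs=-25; c'=3/10, d'=-5/2
row 2: denom=10−3·3/10=91/10; d'=(28−3·-5/2)/(91/10)=355/91
back: M2=355/91
back: M1=-5/2−3/10·355/91=-334/91
M: M0=0, M1=-334/91, M2=355/91, M3=0
seg 0: a=0, c=M0/2=0, d=(M1−M0)/(6·2)=-167/546, b=Δ0−h0·(2M0+M1)/6=1487/546
seg 1: a=3, c=M1/2=-167/91, d=(M2−M1)/(6·3)=53/126, b=Δ1−h1·(2M1+M2)/6=-517/546
seg 2: a=-5, c=M2/2=355/182, d=(M3−M2)/(6·2)=-355/1092, b=Δ2−h2·(2M2+M3)/6=-164/273
t_q=6 → seg 2, τ=1; S=-5+-164/273·τ+355/182·τ²+-355/1092·τ³=-1447/364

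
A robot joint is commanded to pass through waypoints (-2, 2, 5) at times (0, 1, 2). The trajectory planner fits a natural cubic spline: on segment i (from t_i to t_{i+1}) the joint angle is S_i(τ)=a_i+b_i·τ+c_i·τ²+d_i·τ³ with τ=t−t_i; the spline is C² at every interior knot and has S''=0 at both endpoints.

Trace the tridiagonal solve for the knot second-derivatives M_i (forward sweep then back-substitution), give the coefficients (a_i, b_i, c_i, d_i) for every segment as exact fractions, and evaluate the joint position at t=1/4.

Δ: Δ0=4, Δ1=3
row 1: diag=4, rhs=-6; c'=1/4, d'=-3/2
back: M1=-3/2
M: M0=0, M1=-3/2, M2=0
seg 0: a=-2, c=M0/2=0, d=(M1−M0)/(6·1)=-1/4, b=Δ0−h0·(2M0+M1)/6=17/4
seg 1: a=2, c=M1/2=-3/4, d=(M2−M1)/(6·1)=1/4, b=Δ1−h1·(2M1+M2)/6=7/2
t_q=1/4 → seg 0, τ=1/4; S=-2+17/4·τ+0·τ²+-1/4·τ³=-241/256

  seg 0: a=-2 b=17/4 c=0 d=-1/4
  seg 1: a=2 b=7/2 c=-3/4 d=1/4
S(1/4) = -241/256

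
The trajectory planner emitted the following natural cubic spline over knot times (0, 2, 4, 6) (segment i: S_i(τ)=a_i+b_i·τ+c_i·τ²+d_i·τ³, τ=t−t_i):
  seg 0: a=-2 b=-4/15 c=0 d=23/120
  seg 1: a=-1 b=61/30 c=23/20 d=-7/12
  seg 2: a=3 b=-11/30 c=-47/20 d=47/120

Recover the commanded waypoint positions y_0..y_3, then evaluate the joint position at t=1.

y_0 = S_0(0) = a_0 = -2
y_1 = S_1(0) = a_1 = -1
y_2 = S_2(0) = a_2 = 3
y_3 = S_2(2) = -4
t_q=1 is in segment 0 (τ=1); S_0(τ)=-83/40

y_0=-2 y_1=-1 y_2=3 y_3=-4
S(1) = -83/40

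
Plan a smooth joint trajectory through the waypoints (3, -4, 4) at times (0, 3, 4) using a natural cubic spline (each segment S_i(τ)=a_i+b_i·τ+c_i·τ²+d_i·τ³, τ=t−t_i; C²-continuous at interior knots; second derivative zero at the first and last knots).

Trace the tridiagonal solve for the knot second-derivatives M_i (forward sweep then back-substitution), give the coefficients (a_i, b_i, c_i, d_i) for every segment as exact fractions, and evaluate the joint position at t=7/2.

  seg 0: a=3 b=-149/24 c=0 d=31/72
  seg 1: a=-4 b=65/12 c=31/8 d=-31/24
S(7/2) = -31/64

Δ: Δ0=-7/3, Δ1=8
row 1: diag=8, rhs=62; c'=1/8, d'=31/4
back: M1=31/4
M: M0=0, M1=31/4, M2=0
seg 0: a=3, c=M0/2=0, d=(M1−M0)/(6·3)=31/72, b=Δ0−h0·(2M0+M1)/6=-149/24
seg 1: a=-4, c=M1/2=31/8, d=(M2−M1)/(6·1)=-31/24, b=Δ1−h1·(2M1+M2)/6=65/12
t_q=7/2 → seg 1, τ=1/2; S=-4+65/12·τ+31/8·τ²+-31/24·τ³=-31/64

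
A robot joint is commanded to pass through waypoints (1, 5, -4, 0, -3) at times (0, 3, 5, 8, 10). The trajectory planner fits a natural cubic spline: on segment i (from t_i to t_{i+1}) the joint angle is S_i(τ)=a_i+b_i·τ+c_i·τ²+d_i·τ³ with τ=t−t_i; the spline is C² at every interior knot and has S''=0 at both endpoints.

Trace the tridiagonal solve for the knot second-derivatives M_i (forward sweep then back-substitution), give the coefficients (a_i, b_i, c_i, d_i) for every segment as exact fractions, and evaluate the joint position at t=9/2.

Δ: Δ0=4/3, Δ1=-9/2, Δ2=4/3, Δ3=-3/2
row 1: diag=10, rhs=-35; c'=1/5, d'=-7/2
row 2: denom=10−2·1/5=48/5; d'=(35−2·-7/2)/(48/5)=35/8
row 3: denom=10−3·5/16=145/16; d'=(-17−3·35/8)/(145/16)=-482/145
back: M3=-482/145
back: M2=35/8−5/16·-482/145=157/29
back: M1=-7/2−1/5·157/29=-1329/290
M: M0=0, M1=-1329/290, M2=157/29, M3=-482/145, M4=0
seg 0: a=1, c=M0/2=0, d=(M1−M0)/(6·3)=-443/1740, b=Δ0−h0·(2M0+M1)/6=6307/1740
seg 1: a=5, c=M1/2=-1329/580, d=(M2−M1)/(6·2)=2899/3480, b=Δ1−h1·(2M1+M2)/6=-2827/870
seg 2: a=-4, c=M2/2=157/58, d=(M3−M2)/(6·3)=-1267/2610, b=Δ2−h2·(2M2+M3)/6=-1052/435
seg 3: a=0, c=M3/2=-241/145, d=(M4−M3)/(6·2)=241/870, b=Δ3−h3·(2M3+M4)/6=623/870
t_q=9/2 → seg 1, τ=3/2; S=5+-2827/870·τ+-1329/580·τ²+2899/3480·τ³=-4117/1856

  seg 0: a=1 b=6307/1740 c=0 d=-443/1740
  seg 1: a=5 b=-2827/870 c=-1329/580 d=2899/3480
  seg 2: a=-4 b=-1052/435 c=157/58 d=-1267/2610
  seg 3: a=0 b=623/870 c=-241/145 d=241/870
S(9/2) = -4117/1856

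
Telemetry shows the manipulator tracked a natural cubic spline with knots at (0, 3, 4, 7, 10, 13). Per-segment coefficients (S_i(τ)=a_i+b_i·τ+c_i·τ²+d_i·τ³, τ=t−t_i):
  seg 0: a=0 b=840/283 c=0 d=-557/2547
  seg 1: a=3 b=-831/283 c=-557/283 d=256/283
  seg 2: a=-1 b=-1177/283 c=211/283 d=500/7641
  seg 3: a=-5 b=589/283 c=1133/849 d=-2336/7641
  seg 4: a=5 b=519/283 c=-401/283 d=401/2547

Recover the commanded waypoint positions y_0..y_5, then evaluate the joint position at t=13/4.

y_0=0 y_1=3 y_2=-1 y_3=-5 y_4=5 y_5=2
S(13/4) = 9767/4528

y_0 = S_0(0) = a_0 = 0
y_1 = S_1(0) = a_1 = 3
y_2 = S_2(0) = a_2 = -1
y_3 = S_3(0) = a_3 = -5
y_4 = S_4(0) = a_4 = 5
y_5 = S_4(3) = 2
t_q=13/4 is in segment 1 (τ=1/4); S_1(τ)=9767/4528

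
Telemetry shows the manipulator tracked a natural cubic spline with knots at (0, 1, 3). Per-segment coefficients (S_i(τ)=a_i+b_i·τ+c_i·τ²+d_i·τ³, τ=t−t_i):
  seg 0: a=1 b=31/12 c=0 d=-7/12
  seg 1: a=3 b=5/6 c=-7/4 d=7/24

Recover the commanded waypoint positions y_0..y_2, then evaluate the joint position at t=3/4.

y_0=1 y_1=3 y_2=0
S(3/4) = 689/256

y_0 = S_0(0) = a_0 = 1
y_1 = S_1(0) = a_1 = 3
y_2 = S_1(2) = 0
t_q=3/4 is in segment 0 (τ=3/4); S_0(τ)=689/256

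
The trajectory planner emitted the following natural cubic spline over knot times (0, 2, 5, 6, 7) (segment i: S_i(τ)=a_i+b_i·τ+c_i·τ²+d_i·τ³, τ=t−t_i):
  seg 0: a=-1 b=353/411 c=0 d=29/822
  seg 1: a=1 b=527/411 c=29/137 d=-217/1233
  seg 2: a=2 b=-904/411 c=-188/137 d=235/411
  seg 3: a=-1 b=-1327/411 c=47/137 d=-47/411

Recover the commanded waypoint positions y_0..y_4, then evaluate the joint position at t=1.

y_0=-1 y_1=1 y_2=2 y_3=-1 y_4=-4
S(1) = -29/274

y_0 = S_0(0) = a_0 = -1
y_1 = S_1(0) = a_1 = 1
y_2 = S_2(0) = a_2 = 2
y_3 = S_3(0) = a_3 = -1
y_4 = S_3(1) = -4
t_q=1 is in segment 0 (τ=1); S_0(τ)=-29/274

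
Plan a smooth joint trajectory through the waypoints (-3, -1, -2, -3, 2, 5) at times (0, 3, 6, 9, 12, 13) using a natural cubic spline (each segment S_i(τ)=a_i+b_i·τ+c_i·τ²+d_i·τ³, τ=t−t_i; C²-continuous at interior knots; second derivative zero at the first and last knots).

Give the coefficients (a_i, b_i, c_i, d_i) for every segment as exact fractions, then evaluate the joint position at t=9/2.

Δ: Δ0=2/3, Δ1=-1/3, Δ2=-1/3, Δ3=5/3, Δ4=3
row 1: diag=12, rhs=-6; c'=1/4, d'=-1/2
row 2: denom=12−3·1/4=45/4; d'=(0−3·-1/2)/(45/4)=2/15
row 3: denom=12−3·4/15=56/5; d'=(12−3·2/15)/(56/5)=29/28
row 4: denom=8−3·15/56=403/56; d'=(8−3·29/28)/(403/56)=274/403
back: M4=274/403
back: M3=29/28−15/56·274/403=344/403
back: M2=2/15−4/15·344/403=-38/403
back: M1=-1/2−1/4·-38/403=-192/403
M: M0=0, M1=-192/403, M2=-38/403, M3=344/403, M4=274/403, M5=0
seg 0: a=-3, c=M0/2=0, d=(M1−M0)/(6·3)=-32/1209, b=Δ0−h0·(2M0+M1)/6=1094/1209
seg 1: a=-1, c=M1/2=-96/403, d=(M2−M1)/(6·3)=77/3627, b=Δ1−h1·(2M1+M2)/6=230/1209
seg 2: a=-2, c=M2/2=-19/403, d=(M3−M2)/(6·3)=191/3627, b=Δ2−h2·(2M2+M3)/6=-805/1209
seg 3: a=-3, c=M3/2=172/403, d=(M4−M3)/(6·3)=-35/3627, b=Δ3−h3·(2M3+M4)/6=44/93
seg 4: a=2, c=M4/2=137/403, d=(M5−M4)/(6·1)=-137/1209, b=Δ4−h4·(2M4+M5)/6=3353/1209
t_q=9/2 → seg 1, τ=3/2; S=-1+230/1209·τ+-96/403·τ²+77/3627·τ³=-3801/3224

  seg 0: a=-3 b=1094/1209 c=0 d=-32/1209
  seg 1: a=-1 b=230/1209 c=-96/403 d=77/3627
  seg 2: a=-2 b=-805/1209 c=-19/403 d=191/3627
  seg 3: a=-3 b=44/93 c=172/403 d=-35/3627
  seg 4: a=2 b=3353/1209 c=137/403 d=-137/1209
S(9/2) = -3801/3224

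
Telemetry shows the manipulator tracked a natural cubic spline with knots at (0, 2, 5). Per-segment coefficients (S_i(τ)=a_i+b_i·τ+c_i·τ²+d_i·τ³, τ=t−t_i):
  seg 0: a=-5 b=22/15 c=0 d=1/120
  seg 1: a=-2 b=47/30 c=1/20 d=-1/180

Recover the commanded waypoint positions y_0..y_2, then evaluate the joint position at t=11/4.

y_0 = S_0(0) = a_0 = -5
y_1 = S_1(0) = a_1 = -2
y_2 = S_1(3) = 3
t_q=11/4 is in segment 1 (τ=3/4); S_1(τ)=-1023/1280

y_0=-5 y_1=-2 y_2=3
S(11/4) = -1023/1280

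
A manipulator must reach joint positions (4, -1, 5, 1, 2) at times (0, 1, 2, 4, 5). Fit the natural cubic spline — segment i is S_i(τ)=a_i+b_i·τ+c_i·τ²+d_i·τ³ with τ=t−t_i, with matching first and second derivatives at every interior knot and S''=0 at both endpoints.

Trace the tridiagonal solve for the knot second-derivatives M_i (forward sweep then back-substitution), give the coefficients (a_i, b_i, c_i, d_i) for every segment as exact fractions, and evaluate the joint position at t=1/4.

  seg 0: a=4 b=-508/61 c=0 d=203/61
  seg 1: a=-1 b=101/61 c=609/61 d=-344/61
  seg 2: a=5 b=287/61 c=-423/61 d=437/244
  seg 3: a=1 b=-94/61 c=465/122 d=-155/122
S(1/4) = 7691/3904

Δ: Δ0=-5, Δ1=6, Δ2=-2, Δ3=1
row 1: diag=4, rhs=66; c'=1/4, d'=33/2
row 2: denom=6−1·1/4=23/4; d'=(-48−1·33/2)/(23/4)=-258/23
row 3: denom=6−2·8/23=122/23; d'=(18−2·-258/23)/(122/23)=465/61
back: M3=465/61
back: M2=-258/23−8/23·465/61=-846/61
back: M1=33/2−1/4·-846/61=1218/61
M: M0=0, M1=1218/61, M2=-846/61, M3=465/61, M4=0
seg 0: a=4, c=M0/2=0, d=(M1−M0)/(6·1)=203/61, b=Δ0−h0·(2M0+M1)/6=-508/61
seg 1: a=-1, c=M1/2=609/61, d=(M2−M1)/(6·1)=-344/61, b=Δ1−h1·(2M1+M2)/6=101/61
seg 2: a=5, c=M2/2=-423/61, d=(M3−M2)/(6·2)=437/244, b=Δ2−h2·(2M2+M3)/6=287/61
seg 3: a=1, c=M3/2=465/122, d=(M4−M3)/(6·1)=-155/122, b=Δ3−h3·(2M3+M4)/6=-94/61
t_q=1/4 → seg 0, τ=1/4; S=4+-508/61·τ+0·τ²+203/61·τ³=7691/3904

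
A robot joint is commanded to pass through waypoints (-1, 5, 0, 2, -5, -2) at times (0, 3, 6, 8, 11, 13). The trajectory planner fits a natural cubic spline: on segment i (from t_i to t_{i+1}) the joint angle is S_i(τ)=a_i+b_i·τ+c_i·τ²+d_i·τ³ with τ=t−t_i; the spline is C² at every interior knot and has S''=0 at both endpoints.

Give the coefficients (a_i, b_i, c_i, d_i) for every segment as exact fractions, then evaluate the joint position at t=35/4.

  seg 0: a=-1 b=10601/3207 c=0 d=-4187/28863
  seg 1: a=5 b=-1960/3207 c=-4187/3207 d=9176/28863
  seg 2: a=0 b=446/3207 c=1663/1069 d=-7217/12828
  seg 3: a=2 b=-1249/3207 c=-3891/2138 d=7517/19242
  seg 4: a=-5 b=-4883/6414 c=1813/1069 d=-1813/6414
S(35/4) = 116171/136832

Δ: Δ0=2, Δ1=-5/3, Δ2=1, Δ3=-7/3, Δ4=3/2
row 1: diag=12, rhs=-22; c'=1/4, d'=-11/6
row 2: denom=10−3·1/4=37/4; d'=(16−3·-11/6)/(37/4)=86/37
row 3: denom=10−2·8/37=354/37; d'=(-20−2·86/37)/(354/37)=-152/59
row 4: denom=10−3·37/118=1069/118; d'=(23−3·-152/59)/(1069/118)=3626/1069
back: M4=3626/1069
back: M3=-152/59−37/118·3626/1069=-3891/1069
back: M2=86/37−8/37·-3891/1069=3326/1069
back: M1=-11/6−1/4·3326/1069=-8374/3207
M: M0=0, M1=-8374/3207, M2=3326/1069, M3=-3891/1069, M4=3626/1069, M5=0
seg 0: a=-1, c=M0/2=0, d=(M1−M0)/(6·3)=-4187/28863, b=Δ0−h0·(2M0+M1)/6=10601/3207
seg 1: a=5, c=M1/2=-4187/3207, d=(M2−M1)/(6·3)=9176/28863, b=Δ1−h1·(2M1+M2)/6=-1960/3207
seg 2: a=0, c=M2/2=1663/1069, d=(M3−M2)/(6·2)=-7217/12828, b=Δ2−h2·(2M2+M3)/6=446/3207
seg 3: a=2, c=M3/2=-3891/2138, d=(M4−M3)/(6·3)=7517/19242, b=Δ3−h3·(2M3+M4)/6=-1249/3207
seg 4: a=-5, c=M4/2=1813/1069, d=(M5−M4)/(6·2)=-1813/6414, b=Δ4−h4·(2M4+M5)/6=-4883/6414
t_q=35/4 → seg 3, τ=3/4; S=2+-1249/3207·τ+-3891/2138·τ²+7517/19242·τ³=116171/136832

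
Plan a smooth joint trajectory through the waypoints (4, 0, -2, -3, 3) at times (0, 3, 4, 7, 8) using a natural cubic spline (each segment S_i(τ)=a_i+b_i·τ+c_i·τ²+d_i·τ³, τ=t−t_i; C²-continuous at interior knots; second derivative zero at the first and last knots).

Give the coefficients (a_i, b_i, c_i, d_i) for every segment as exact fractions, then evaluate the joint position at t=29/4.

Δ: Δ0=-4/3, Δ1=-2, Δ2=-1/3, Δ3=6
row 1: diag=8, rhs=-4; c'=1/8, d'=-1/2
row 2: denom=8−1·1/8=63/8; d'=(10−1·-1/2)/(63/8)=4/3
row 3: denom=8−3·8/21=48/7; d'=(38−3·4/3)/(48/7)=119/24
back: M3=119/24
back: M2=4/3−8/21·119/24=-5/9
back: M1=-1/2−1/8·-5/9=-31/72
M: M0=0, M1=-31/72, M2=-5/9, M3=119/24, M4=0
seg 0: a=4, c=M0/2=0, d=(M1−M0)/(6·3)=-31/1296, b=Δ0−h0·(2M0+M1)/6=-161/144
seg 1: a=0, c=M1/2=-31/144, d=(M2−M1)/(6·1)=-1/48, b=Δ1−h1·(2M1+M2)/6=-127/72
seg 2: a=-2, c=M2/2=-5/18, d=(M3−M2)/(6·3)=397/1296, b=Δ2−h2·(2M2+M3)/6=-325/144
seg 3: a=-3, c=M3/2=119/48, d=(M4−M3)/(6·1)=-119/144, b=Δ3−h3·(2M3+M4)/6=313/72
t_q=29/4 → seg 3, τ=1/4; S=-3+313/72·τ+119/48·τ²+-119/144·τ³=-5441/3072

  seg 0: a=4 b=-161/144 c=0 d=-31/1296
  seg 1: a=0 b=-127/72 c=-31/144 d=-1/48
  seg 2: a=-2 b=-325/144 c=-5/18 d=397/1296
  seg 3: a=-3 b=313/72 c=119/48 d=-119/144
S(29/4) = -5441/3072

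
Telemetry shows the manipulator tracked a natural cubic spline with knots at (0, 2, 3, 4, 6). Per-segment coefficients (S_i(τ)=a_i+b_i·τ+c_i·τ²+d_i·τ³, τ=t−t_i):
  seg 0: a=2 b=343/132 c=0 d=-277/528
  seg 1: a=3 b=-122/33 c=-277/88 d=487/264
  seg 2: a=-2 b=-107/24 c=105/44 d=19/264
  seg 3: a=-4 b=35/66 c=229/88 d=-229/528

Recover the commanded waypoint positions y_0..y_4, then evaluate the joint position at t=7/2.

y_0 = S_0(0) = a_0 = 2
y_1 = S_1(0) = a_1 = 3
y_2 = S_2(0) = a_2 = -2
y_3 = S_3(0) = a_3 = -4
y_4 = S_3(2) = 4
t_q=7/2 is in segment 2 (τ=1/2); S_2(τ)=-2551/704

y_0=2 y_1=3 y_2=-2 y_3=-4 y_4=4
S(7/2) = -2551/704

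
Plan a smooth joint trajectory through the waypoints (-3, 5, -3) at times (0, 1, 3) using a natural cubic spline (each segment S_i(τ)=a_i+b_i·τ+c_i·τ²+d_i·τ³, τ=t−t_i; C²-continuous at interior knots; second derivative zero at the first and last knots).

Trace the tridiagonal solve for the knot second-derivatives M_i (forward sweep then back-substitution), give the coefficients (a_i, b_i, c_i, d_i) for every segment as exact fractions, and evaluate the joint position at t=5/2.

Δ: Δ0=8, Δ1=-4
row 1: diag=6, rhs=-72; c'=1/3, d'=-12
back: M1=-12
M: M0=0, M1=-12, M2=0
seg 0: a=-3, c=M0/2=0, d=(M1−M0)/(6·1)=-2, b=Δ0−h0·(2M0+M1)/6=10
seg 1: a=5, c=M1/2=-6, d=(M2−M1)/(6·2)=1, b=Δ1−h1·(2M1+M2)/6=4
t_q=5/2 → seg 1, τ=3/2; S=5+4·τ+-6·τ²+1·τ³=7/8

  seg 0: a=-3 b=10 c=0 d=-2
  seg 1: a=5 b=4 c=-6 d=1
S(5/2) = 7/8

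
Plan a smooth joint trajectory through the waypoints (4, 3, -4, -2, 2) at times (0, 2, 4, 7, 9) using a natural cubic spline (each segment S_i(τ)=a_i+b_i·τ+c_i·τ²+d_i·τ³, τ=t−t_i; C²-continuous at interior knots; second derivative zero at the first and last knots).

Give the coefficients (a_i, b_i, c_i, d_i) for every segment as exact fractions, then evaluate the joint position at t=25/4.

Δ: Δ0=-1/2, Δ1=-7/2, Δ2=2/3, Δ3=2
row 1: diag=8, rhs=-18; c'=1/4, d'=-9/4
row 2: denom=10−2·1/4=19/2; d'=(25−2·-9/4)/(19/2)=59/19
row 3: denom=10−3·6/19=172/19; d'=(8−3·59/19)/(172/19)=-25/172
back: M3=-25/172
back: M2=59/19−6/19·-25/172=271/86
back: M1=-9/4−1/4·271/86=-1045/344
M: M0=0, M1=-1045/344, M2=271/86, M3=-25/172, M4=0
seg 0: a=4, c=M0/2=0, d=(M1−M0)/(6·2)=-1045/4128, b=Δ0−h0·(2M0+M1)/6=529/1032
seg 1: a=3, c=M1/2=-1045/688, d=(M2−M1)/(6·2)=2129/4128, b=Δ1−h1·(2M1+M2)/6=-1303/516
seg 2: a=-4, c=M2/2=271/172, d=(M3−M2)/(6·3)=-63/344, b=Δ2−h2·(2M2+M3)/6=-2489/1032
seg 3: a=-2, c=M3/2=-25/344, d=(M4−M3)/(6·2)=25/2064, b=Δ3−h3·(2M3+M4)/6=541/258
t_q=25/4 → seg 2, τ=9/4; S=-4+-2489/1032·τ+271/172·τ²+-63/344·τ³=-77855/22016

  seg 0: a=4 b=529/1032 c=0 d=-1045/4128
  seg 1: a=3 b=-1303/516 c=-1045/688 d=2129/4128
  seg 2: a=-4 b=-2489/1032 c=271/172 d=-63/344
  seg 3: a=-2 b=541/258 c=-25/344 d=25/2064
S(25/4) = -77855/22016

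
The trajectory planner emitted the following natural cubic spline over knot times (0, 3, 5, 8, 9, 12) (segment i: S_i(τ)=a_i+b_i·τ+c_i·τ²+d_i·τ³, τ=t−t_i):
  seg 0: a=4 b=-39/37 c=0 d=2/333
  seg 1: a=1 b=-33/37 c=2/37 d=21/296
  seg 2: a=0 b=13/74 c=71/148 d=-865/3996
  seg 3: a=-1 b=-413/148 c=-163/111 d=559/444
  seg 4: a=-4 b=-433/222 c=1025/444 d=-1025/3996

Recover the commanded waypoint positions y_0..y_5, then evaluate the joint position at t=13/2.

y_0 = S_0(0) = a_0 = 4
y_1 = S_1(0) = a_1 = 1
y_2 = S_2(0) = a_2 = 0
y_3 = S_3(0) = a_3 = -1
y_4 = S_4(0) = a_4 = -4
y_5 = S_4(3) = 4
t_q=13/2 is in segment 2 (τ=3/2); S_2(τ)=725/1184

y_0=4 y_1=1 y_2=0 y_3=-1 y_4=-4 y_5=4
S(13/2) = 725/1184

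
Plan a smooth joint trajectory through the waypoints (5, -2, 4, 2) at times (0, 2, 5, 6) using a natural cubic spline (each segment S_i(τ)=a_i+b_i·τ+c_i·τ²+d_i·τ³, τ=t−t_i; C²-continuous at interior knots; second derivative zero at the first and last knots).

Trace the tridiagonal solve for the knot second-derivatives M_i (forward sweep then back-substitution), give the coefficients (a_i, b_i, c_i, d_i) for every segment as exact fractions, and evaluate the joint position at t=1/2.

Δ: Δ0=-7/2, Δ1=2, Δ2=-2
row 1: diag=10, rhs=33; c'=3/10, d'=33/10
row 2: denom=8−3·3/10=71/10; d'=(-24−3·33/10)/(71/10)=-339/71
back: M2=-339/71
back: M1=33/10−3/10·-339/71=336/71
M: M0=0, M1=336/71, M2=-339/71, M3=0
seg 0: a=5, c=M0/2=0, d=(M1−M0)/(6·2)=28/71, b=Δ0−h0·(2M0+M1)/6=-721/142
seg 1: a=-2, c=M1/2=168/71, d=(M2−M1)/(6·3)=-75/142, b=Δ1−h1·(2M1+M2)/6=-49/142
seg 2: a=4, c=M2/2=-339/142, d=(M3−M2)/(6·1)=113/142, b=Δ2−h2·(2M2+M3)/6=-29/71
t_q=1/2 → seg 0, τ=1/2; S=5+-721/142·τ+0·τ²+28/71·τ³=713/284

  seg 0: a=5 b=-721/142 c=0 d=28/71
  seg 1: a=-2 b=-49/142 c=168/71 d=-75/142
  seg 2: a=4 b=-29/71 c=-339/142 d=113/142
S(1/2) = 713/284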